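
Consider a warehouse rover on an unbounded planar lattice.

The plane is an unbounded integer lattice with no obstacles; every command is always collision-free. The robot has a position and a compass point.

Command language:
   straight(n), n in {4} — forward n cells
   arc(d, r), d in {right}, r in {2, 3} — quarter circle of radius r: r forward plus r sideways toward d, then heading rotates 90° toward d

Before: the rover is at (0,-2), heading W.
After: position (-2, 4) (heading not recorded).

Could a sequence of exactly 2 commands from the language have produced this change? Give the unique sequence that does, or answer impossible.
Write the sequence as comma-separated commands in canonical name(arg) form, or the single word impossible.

arc(right, 2), straight(4)

key: running straight(4) before arc(right, 2) would end elsewhere — order is forced
t0: at (0,-2), heading W
step 1 (arc(right, 2)): at (-2,0), heading N
step 2 (straight(4)): at (-2,4), heading N
no other 2-command option fits: unique.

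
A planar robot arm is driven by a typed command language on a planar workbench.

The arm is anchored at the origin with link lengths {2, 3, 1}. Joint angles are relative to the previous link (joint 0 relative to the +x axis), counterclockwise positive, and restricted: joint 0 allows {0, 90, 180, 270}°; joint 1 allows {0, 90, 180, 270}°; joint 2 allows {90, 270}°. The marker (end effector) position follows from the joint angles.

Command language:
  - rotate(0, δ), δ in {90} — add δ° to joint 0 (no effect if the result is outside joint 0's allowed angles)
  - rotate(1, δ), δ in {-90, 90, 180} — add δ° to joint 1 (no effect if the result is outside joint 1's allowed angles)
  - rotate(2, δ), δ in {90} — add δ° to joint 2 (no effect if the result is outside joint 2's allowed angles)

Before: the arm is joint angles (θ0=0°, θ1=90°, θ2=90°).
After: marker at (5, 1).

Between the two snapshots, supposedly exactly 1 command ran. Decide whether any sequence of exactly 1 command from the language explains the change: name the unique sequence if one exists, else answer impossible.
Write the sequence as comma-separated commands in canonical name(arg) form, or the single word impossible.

rotate(1, -90)

start: joint angles (θ0=0°, θ1=90°, θ2=90°)
[1] after rotate(1, -90): joint angles (θ0=0°, θ1=0°, θ2=90°)
all 5 alternatives checked — unique.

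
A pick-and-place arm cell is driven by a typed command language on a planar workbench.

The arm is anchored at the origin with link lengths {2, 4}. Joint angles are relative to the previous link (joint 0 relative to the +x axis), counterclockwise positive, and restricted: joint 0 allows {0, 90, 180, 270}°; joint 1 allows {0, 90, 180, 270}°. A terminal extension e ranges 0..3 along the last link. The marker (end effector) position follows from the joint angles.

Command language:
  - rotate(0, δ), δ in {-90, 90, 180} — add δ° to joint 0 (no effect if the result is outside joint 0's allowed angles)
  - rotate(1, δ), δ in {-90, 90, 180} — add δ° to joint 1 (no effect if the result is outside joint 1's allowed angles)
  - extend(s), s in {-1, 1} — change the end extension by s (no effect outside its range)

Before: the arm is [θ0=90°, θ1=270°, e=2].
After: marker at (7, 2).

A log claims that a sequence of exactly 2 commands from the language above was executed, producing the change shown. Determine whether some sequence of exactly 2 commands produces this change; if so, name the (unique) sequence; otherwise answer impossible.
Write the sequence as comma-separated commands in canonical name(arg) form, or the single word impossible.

start: [θ0=90°, θ1=270°, e=2]
1. extend(1) → [θ0=90°, θ1=270°, e=3]
2. extend(1) → [θ0=90°, θ1=270°, e=3]
uniquely the one of 64 2-step routes that fits.

extend(1), extend(1)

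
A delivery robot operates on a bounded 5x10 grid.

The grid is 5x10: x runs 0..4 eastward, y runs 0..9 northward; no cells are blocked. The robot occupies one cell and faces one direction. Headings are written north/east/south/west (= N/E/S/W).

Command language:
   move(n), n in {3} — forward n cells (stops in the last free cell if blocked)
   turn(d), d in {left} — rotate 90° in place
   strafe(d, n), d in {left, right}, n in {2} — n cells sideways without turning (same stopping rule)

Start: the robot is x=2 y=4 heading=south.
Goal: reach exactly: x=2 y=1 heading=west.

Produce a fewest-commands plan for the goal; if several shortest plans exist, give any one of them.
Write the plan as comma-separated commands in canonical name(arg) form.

move(3), turn(left), turn(left), turn(left)

from: x=2 y=4 heading=south
step 1 (move(3)): x=2 y=1 heading=south
step 2 (turn(left)): x=2 y=1 heading=east
step 3 (turn(left)): x=2 y=1 heading=north
step 4 (turn(left)): x=2 y=1 heading=west
no 3-step plan works, so 4 is optimal.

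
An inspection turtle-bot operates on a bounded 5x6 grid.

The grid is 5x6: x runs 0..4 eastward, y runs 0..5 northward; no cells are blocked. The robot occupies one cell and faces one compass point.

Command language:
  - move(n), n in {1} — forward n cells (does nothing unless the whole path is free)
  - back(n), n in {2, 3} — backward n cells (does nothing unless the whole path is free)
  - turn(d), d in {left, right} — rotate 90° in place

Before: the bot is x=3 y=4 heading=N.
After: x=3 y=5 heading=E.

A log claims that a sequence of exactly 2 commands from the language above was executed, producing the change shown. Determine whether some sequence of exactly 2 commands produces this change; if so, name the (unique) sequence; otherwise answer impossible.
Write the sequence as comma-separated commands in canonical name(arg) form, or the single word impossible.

key: running turn(right) before move(1) would end elsewhere — order is forced
begin: x=3 y=4 heading=N
t=1 move(1) ⇒ x=3 y=5 heading=N
t=2 turn(right) ⇒ x=3 y=5 heading=E
no other 2-command option fits: unique.

move(1), turn(right)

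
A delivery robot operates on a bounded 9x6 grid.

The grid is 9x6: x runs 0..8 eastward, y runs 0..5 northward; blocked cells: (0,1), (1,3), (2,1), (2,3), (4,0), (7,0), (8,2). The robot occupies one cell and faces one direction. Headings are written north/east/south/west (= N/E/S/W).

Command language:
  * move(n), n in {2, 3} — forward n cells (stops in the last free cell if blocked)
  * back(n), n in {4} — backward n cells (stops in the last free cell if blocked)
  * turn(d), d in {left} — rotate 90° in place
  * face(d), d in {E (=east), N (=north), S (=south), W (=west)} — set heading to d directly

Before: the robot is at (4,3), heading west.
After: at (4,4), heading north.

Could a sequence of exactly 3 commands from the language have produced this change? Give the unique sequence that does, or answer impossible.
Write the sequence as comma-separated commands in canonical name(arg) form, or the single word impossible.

face(N), back(4), move(3)

key: back(4) is stopped early by the blocked cell at (4,0)
t0: at (4,3), heading west
t=1 face(N) ⇒ at (4,3), heading north
t=2 back(4) ⇒ at (4,1), heading north
t=3 move(3) ⇒ at (4,4), heading north
uniquely the one of 512 3-step routes that fits.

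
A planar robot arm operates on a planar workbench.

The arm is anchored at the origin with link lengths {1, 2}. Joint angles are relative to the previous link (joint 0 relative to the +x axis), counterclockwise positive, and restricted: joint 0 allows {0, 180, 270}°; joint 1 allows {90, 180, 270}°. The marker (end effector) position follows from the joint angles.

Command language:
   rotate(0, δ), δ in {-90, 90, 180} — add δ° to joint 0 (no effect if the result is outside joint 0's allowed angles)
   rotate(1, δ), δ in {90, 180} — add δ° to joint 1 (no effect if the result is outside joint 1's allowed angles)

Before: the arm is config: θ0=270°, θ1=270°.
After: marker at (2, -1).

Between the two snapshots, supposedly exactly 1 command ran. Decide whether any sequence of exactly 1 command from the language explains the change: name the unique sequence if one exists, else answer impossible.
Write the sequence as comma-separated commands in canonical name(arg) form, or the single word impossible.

t0: config: θ0=270°, θ1=270°
t=1 rotate(1, 180) ⇒ config: θ0=270°, θ1=90°
uniquely the one of 5 1-step routes that fits.

rotate(1, 180)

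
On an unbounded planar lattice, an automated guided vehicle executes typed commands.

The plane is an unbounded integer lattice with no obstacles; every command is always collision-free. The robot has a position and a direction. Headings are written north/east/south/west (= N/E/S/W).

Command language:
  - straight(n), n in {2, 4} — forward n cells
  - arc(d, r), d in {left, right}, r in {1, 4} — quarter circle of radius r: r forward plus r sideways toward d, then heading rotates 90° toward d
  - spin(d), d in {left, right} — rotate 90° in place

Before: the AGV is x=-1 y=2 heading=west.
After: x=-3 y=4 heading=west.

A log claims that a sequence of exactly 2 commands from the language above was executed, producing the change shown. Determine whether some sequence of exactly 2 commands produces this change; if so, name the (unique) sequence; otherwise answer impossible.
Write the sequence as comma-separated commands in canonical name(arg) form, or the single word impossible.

arc(right, 1), arc(left, 1)

key: order matters: swapping arc(right, 1) and arc(left, 1) lands elsewhere
t0: x=-1 y=2 heading=west
[1] after arc(right, 1): x=-2 y=3 heading=north
[2] after arc(left, 1): x=-3 y=4 heading=west
no other 2-command option fits: unique.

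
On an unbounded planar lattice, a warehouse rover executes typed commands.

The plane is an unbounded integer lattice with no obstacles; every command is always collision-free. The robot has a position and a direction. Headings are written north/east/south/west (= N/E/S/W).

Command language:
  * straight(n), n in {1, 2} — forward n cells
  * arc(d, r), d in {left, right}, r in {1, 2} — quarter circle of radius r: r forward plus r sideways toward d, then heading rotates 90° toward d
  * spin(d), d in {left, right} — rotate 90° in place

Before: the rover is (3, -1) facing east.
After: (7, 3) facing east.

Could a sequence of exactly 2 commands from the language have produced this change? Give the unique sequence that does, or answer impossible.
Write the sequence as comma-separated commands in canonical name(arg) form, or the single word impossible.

key: heading stays E — rotations cancel among the 2 commands
start: (3, -1) facing east
1. arc(left, 2) → (5, 1) facing north
2. arc(right, 2) → (7, 3) facing east
no other 2-command option fits: unique.

arc(left, 2), arc(right, 2)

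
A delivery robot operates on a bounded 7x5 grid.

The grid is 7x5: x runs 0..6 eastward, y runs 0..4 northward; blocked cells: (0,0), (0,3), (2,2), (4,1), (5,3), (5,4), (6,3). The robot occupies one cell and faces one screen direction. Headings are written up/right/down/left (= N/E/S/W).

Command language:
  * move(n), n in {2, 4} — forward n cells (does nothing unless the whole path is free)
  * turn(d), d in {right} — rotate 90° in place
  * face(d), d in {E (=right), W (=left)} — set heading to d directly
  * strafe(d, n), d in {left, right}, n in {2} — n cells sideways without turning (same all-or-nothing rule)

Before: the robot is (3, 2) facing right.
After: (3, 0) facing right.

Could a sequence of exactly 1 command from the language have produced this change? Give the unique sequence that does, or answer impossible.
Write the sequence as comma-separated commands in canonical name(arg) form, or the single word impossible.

key: heading stays E — the single command does not turn
start: (3, 2) facing right
t=1 strafe(right, 2) ⇒ (3, 0) facing right
all 7 alternatives checked — unique.

strafe(right, 2)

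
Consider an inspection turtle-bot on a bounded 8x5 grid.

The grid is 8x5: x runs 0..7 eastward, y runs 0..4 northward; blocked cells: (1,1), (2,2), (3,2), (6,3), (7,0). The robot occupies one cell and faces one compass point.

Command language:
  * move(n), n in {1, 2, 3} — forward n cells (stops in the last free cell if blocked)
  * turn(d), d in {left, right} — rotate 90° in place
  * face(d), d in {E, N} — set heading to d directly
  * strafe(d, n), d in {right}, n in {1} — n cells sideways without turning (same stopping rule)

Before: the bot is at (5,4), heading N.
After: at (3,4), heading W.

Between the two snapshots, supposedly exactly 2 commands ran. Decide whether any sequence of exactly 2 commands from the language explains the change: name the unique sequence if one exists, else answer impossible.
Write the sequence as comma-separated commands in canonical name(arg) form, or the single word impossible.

turn(left), move(2)

key: order matters: swapping turn(left) and move(2) lands elsewhere
from: at (5,4), heading N
t=1 turn(left) ⇒ at (5,4), heading W
t=2 move(2) ⇒ at (3,4), heading W
uniquely the one of 64 2-step routes that fits.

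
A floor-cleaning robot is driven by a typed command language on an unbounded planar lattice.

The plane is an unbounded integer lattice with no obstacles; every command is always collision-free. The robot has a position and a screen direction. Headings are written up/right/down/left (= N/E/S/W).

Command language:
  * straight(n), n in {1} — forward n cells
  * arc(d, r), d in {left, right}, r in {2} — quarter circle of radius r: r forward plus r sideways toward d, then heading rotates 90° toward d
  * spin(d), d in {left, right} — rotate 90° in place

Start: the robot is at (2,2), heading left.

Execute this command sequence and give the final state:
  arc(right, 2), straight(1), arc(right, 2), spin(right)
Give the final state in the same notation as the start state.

start: at (2,2), heading left
[1] after arc(right, 2): at (0,4), heading up
[2] after straight(1): at (0,5), heading up
[3] after arc(right, 2): at (2,7), heading right
[4] after spin(right): at (2,7), heading down

at (2,7), heading down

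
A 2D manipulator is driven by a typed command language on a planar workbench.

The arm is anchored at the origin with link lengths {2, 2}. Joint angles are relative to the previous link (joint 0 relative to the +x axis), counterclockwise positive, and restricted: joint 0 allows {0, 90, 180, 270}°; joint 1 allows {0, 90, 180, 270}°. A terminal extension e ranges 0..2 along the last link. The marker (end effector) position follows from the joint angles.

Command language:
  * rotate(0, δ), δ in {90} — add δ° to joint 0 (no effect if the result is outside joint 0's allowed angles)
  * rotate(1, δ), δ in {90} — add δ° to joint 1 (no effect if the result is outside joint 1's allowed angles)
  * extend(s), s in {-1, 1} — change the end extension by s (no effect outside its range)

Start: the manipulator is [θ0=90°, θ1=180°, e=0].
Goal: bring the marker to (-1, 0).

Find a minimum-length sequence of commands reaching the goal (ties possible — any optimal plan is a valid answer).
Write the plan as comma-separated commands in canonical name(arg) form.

t0: [θ0=90°, θ1=180°, e=0]
[1] after rotate(0, 90): [θ0=180°, θ1=180°, e=0]
[2] after rotate(0, 90): [θ0=270°, θ1=180°, e=0]
[3] after rotate(0, 90): [θ0=0°, θ1=180°, e=0]
[4] after extend(1): [θ0=0°, θ1=180°, e=1]
no 3-step plan works, so 4 is optimal.

rotate(0, 90), rotate(0, 90), rotate(0, 90), extend(1)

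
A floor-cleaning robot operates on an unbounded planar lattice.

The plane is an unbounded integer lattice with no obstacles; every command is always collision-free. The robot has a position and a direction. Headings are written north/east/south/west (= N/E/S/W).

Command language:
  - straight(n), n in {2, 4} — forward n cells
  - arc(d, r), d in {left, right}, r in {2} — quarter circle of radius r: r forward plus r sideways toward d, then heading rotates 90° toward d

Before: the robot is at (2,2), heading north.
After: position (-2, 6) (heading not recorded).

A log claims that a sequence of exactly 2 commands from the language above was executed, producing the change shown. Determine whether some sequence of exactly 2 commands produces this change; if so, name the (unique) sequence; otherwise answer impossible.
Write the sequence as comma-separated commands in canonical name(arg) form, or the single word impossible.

arc(left, 2), arc(right, 2)

key: order matters: swapping arc(left, 2) and arc(right, 2) lands elsewhere
from: at (2,2), heading north
1. arc(left, 2) → at (0,4), heading west
2. arc(right, 2) → at (-2,6), heading north
all 16 alternatives checked — unique.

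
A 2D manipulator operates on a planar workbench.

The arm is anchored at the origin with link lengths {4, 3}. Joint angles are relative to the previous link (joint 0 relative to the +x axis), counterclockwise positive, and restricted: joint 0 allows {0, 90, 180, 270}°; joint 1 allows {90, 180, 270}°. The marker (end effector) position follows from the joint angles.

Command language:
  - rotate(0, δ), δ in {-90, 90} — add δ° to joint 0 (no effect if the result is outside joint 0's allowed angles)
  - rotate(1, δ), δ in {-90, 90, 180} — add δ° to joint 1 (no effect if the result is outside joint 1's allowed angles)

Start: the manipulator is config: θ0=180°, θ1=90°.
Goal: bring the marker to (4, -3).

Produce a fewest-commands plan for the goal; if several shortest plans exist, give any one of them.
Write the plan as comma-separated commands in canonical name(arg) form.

from: config: θ0=180°, θ1=90°
1. rotate(0, -90) → config: θ0=90°, θ1=90°
2. rotate(0, -90) → config: θ0=0°, θ1=90°
3. rotate(1, 180) → config: θ0=0°, θ1=270°
shorter routes all fall short; 3 is best.

rotate(0, -90), rotate(0, -90), rotate(1, 180)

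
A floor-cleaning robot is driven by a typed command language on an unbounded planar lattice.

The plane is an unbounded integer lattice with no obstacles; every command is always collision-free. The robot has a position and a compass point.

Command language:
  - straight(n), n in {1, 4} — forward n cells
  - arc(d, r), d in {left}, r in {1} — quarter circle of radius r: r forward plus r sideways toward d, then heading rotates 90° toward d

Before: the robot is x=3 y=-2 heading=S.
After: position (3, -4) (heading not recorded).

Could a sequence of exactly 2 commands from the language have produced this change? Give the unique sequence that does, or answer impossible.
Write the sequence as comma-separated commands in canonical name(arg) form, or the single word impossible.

straight(1), straight(1)

initial: x=3 y=-2 heading=S
t=1 straight(1) ⇒ x=3 y=-3 heading=S
t=2 straight(1) ⇒ x=3 y=-4 heading=S
no rival 2-sequence matches.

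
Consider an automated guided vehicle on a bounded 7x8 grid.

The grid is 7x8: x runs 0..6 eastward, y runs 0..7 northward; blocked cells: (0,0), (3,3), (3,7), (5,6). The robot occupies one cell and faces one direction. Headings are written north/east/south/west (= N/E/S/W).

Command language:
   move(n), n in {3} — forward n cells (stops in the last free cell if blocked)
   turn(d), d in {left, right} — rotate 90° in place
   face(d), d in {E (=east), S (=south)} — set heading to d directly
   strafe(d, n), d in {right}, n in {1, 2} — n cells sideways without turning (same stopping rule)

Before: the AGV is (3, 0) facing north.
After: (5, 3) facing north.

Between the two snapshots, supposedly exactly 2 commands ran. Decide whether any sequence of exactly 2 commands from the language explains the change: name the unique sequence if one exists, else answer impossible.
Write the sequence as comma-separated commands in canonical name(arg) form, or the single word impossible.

key: order matters: swapping strafe(right, 2) and move(3) lands elsewhere
begin: (3, 0) facing north
step 1 (strafe(right, 2)): (5, 0) facing north
step 2 (move(3)): (5, 3) facing north
no other 2-command option fits: unique.

strafe(right, 2), move(3)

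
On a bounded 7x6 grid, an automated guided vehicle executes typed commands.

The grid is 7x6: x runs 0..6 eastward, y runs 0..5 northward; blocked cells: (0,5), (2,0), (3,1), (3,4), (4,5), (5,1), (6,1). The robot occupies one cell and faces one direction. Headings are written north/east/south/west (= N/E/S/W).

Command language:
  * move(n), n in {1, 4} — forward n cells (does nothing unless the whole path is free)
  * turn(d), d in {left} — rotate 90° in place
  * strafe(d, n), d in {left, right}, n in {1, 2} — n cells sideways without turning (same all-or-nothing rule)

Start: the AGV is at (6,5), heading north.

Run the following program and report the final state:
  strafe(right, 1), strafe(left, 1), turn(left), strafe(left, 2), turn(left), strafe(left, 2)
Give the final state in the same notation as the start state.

at (5,3), heading south

from: at (6,5), heading north
t=1 strafe(right, 1) ⇒ at (6,5), heading north
t=2 strafe(left, 1) ⇒ at (5,5), heading north
t=3 turn(left) ⇒ at (5,5), heading west
t=4 strafe(left, 2) ⇒ at (5,3), heading west
t=5 turn(left) ⇒ at (5,3), heading south
t=6 strafe(left, 2) ⇒ at (5,3), heading south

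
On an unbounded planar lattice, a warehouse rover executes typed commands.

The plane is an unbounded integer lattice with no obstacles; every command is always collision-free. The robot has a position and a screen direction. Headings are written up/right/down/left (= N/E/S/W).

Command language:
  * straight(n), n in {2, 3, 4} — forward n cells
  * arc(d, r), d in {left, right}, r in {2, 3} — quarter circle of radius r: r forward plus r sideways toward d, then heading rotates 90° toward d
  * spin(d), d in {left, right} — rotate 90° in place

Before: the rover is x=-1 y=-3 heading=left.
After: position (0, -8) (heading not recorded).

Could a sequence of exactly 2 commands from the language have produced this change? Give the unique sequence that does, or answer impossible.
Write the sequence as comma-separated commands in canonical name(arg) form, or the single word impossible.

arc(left, 2), arc(left, 3)

key: running arc(left, 3) before arc(left, 2) would end elsewhere — order is forced
initial: x=-1 y=-3 heading=left
1. arc(left, 2) → x=-3 y=-5 heading=down
2. arc(left, 3) → x=0 y=-8 heading=right
uniquely the one of 81 2-step routes that fits.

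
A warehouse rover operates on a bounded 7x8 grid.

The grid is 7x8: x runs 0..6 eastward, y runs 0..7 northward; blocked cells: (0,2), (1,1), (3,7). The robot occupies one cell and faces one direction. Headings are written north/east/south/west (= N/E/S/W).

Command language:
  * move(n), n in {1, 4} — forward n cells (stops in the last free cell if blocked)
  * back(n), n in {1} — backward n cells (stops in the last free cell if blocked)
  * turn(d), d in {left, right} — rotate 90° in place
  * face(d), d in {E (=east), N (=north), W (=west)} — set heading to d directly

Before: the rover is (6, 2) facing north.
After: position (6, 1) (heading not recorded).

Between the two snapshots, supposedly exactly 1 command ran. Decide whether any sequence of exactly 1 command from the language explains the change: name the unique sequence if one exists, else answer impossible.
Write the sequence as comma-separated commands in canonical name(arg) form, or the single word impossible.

back(1)

start: (6, 2) facing north
[1] after back(1): (6, 1) facing north
uniquely the one of 8 1-step routes that fits.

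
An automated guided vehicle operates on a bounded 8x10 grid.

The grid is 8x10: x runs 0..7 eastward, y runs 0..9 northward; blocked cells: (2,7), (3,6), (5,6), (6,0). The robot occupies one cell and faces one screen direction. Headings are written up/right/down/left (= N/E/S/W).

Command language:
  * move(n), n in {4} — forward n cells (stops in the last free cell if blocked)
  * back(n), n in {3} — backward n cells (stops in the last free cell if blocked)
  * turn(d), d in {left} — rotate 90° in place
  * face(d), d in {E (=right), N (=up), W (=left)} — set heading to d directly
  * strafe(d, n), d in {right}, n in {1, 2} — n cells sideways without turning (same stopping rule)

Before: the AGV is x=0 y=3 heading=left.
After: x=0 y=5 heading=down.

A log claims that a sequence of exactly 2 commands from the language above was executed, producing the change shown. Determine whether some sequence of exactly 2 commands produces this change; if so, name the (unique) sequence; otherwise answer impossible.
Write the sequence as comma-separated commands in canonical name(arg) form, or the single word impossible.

key: running turn(left) before strafe(right, 2) would end elsewhere — order is forced
from: x=0 y=3 heading=left
t=1 strafe(right, 2) ⇒ x=0 y=5 heading=left
t=2 turn(left) ⇒ x=0 y=5 heading=down
uniquely the one of 64 2-step routes that fits.

strafe(right, 2), turn(left)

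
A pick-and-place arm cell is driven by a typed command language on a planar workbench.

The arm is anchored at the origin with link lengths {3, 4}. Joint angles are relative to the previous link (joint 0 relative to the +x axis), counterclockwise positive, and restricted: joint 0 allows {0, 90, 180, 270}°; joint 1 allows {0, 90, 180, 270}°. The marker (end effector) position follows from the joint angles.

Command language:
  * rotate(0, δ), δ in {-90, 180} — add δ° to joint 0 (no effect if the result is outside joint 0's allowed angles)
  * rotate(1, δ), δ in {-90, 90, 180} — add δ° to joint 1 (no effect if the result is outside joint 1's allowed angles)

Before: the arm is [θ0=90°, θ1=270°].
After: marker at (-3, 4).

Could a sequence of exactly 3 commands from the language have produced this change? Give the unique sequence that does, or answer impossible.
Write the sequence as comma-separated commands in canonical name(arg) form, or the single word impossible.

rotate(0, -90), rotate(0, -90), rotate(0, -90)

begin: [θ0=90°, θ1=270°]
step 1 (rotate(0, -90)): [θ0=0°, θ1=270°]
step 2 (rotate(0, -90)): [θ0=270°, θ1=270°]
step 3 (rotate(0, -90)): [θ0=180°, θ1=270°]
all 125 alternatives checked — unique.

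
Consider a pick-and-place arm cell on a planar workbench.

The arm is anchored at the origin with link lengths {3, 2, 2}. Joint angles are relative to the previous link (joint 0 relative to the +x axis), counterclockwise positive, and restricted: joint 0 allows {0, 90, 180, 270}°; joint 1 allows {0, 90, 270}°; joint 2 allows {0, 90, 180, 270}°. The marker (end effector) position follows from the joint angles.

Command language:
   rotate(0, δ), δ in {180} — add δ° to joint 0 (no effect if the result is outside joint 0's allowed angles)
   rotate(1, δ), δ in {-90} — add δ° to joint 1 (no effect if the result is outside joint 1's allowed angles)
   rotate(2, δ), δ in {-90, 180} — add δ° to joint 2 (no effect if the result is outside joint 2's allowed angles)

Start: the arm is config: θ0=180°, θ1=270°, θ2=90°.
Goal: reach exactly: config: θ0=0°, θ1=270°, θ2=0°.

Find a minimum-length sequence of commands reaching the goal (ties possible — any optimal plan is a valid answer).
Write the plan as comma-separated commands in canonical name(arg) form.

begin: config: θ0=180°, θ1=270°, θ2=90°
1. rotate(2, -90) → config: θ0=180°, θ1=270°, θ2=0°
2. rotate(0, 180) → config: θ0=0°, θ1=270°, θ2=0°
nothing shorter than 2 reaches the goal.

rotate(2, -90), rotate(0, 180)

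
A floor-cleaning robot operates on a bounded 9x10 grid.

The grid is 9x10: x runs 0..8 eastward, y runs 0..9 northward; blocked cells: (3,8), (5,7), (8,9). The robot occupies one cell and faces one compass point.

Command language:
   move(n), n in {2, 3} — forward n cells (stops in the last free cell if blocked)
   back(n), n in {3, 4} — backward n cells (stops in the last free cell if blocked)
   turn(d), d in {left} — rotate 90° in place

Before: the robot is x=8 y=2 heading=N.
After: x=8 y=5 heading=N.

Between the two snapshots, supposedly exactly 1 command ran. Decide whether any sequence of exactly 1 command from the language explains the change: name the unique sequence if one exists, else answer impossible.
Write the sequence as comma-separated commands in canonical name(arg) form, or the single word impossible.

key: heading stays N — the single command does not turn
from: x=8 y=2 heading=N
step 1 (move(3)): x=8 y=5 heading=N
all 5 alternatives checked — unique.

move(3)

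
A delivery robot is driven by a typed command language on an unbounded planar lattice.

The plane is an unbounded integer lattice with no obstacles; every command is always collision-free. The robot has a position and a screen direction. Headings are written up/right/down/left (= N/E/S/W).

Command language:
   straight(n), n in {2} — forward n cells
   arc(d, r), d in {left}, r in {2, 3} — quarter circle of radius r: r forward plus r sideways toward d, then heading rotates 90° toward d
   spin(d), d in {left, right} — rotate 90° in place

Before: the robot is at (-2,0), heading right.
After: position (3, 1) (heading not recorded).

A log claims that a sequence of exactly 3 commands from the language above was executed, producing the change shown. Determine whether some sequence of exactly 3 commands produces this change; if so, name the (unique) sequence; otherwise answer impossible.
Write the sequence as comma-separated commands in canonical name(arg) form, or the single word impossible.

spin(right), arc(left, 2), arc(left, 3)

key: order matters: swapping spin(right) and arc(left, 3) lands elsewhere
initial: at (-2,0), heading right
[1] after spin(right): at (-2,0), heading down
[2] after arc(left, 2): at (0,-2), heading right
[3] after arc(left, 3): at (3,1), heading up
uniquely the one of 125 3-step routes that fits.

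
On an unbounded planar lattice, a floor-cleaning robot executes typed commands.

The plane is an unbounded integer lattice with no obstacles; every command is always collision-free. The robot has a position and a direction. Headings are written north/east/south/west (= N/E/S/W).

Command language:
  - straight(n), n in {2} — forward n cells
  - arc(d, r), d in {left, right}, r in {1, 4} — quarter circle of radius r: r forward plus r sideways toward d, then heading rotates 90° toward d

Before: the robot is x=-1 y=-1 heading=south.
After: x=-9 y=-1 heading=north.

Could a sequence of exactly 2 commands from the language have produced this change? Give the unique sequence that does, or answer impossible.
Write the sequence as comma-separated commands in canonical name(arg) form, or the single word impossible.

key: cell and facing (now N) both changed — the 2 commands mix motion and turning
t0: x=-1 y=-1 heading=south
[1] after arc(right, 4): x=-5 y=-5 heading=west
[2] after arc(right, 4): x=-9 y=-1 heading=north
no other 2-command option fits: unique.

arc(right, 4), arc(right, 4)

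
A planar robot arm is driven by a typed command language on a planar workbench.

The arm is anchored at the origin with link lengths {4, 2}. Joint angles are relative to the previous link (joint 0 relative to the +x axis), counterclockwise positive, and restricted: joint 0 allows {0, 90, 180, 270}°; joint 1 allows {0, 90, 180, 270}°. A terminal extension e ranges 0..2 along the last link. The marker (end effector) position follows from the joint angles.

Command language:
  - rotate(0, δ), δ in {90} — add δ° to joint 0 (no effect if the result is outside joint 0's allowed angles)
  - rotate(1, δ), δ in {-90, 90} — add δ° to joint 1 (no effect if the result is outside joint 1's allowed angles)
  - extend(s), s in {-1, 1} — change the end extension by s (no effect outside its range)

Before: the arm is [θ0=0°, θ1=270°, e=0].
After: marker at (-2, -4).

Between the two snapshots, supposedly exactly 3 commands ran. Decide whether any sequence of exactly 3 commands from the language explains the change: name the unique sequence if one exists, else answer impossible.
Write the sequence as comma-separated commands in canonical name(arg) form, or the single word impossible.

rotate(0, 90), rotate(0, 90), rotate(0, 90)

initial: [θ0=0°, θ1=270°, e=0]
step 1 (rotate(0, 90)): [θ0=90°, θ1=270°, e=0]
step 2 (rotate(0, 90)): [θ0=180°, θ1=270°, e=0]
step 3 (rotate(0, 90)): [θ0=270°, θ1=270°, e=0]
no other 3-command option fits: unique.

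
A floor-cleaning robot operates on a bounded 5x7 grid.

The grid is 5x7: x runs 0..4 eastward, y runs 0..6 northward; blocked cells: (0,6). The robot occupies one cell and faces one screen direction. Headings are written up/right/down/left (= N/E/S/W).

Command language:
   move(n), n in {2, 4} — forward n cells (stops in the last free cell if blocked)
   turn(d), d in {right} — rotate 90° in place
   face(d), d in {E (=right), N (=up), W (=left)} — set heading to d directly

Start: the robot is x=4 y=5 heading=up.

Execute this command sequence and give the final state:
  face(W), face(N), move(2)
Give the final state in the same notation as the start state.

t0: x=4 y=5 heading=up
1. face(W) → x=4 y=5 heading=left
2. face(N) → x=4 y=5 heading=up
3. move(2) → x=4 y=6 heading=up

x=4 y=6 heading=up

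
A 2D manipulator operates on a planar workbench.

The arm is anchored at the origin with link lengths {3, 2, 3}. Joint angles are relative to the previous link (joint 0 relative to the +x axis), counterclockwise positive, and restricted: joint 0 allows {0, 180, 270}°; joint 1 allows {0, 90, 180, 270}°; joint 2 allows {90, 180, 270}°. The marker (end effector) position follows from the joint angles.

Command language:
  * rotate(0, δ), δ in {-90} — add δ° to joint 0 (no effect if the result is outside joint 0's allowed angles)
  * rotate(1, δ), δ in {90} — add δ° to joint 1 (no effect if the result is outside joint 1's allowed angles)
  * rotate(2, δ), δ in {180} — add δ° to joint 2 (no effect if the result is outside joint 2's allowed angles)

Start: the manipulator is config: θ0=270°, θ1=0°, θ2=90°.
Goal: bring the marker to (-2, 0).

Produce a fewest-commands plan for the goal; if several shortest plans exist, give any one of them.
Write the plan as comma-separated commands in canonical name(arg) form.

rotate(1, 90), rotate(1, 90), rotate(1, 90), rotate(2, 180)

start: config: θ0=270°, θ1=0°, θ2=90°
t=1 rotate(1, 90) ⇒ config: θ0=270°, θ1=90°, θ2=90°
t=2 rotate(1, 90) ⇒ config: θ0=270°, θ1=180°, θ2=90°
t=3 rotate(1, 90) ⇒ config: θ0=270°, θ1=270°, θ2=90°
t=4 rotate(2, 180) ⇒ config: θ0=270°, θ1=270°, θ2=270°
no 3-step plan works, so 4 is optimal.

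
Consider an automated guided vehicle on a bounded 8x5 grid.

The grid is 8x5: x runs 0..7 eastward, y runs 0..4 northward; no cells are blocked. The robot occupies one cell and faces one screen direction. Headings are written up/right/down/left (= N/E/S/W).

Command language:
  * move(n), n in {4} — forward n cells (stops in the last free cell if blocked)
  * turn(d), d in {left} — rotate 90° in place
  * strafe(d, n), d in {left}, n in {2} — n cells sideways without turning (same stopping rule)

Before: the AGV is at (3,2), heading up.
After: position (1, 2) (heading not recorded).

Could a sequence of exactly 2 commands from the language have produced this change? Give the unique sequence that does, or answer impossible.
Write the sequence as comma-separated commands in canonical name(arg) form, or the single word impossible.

strafe(left, 2), turn(left)

key: order matters: swapping strafe(left, 2) and turn(left) lands elsewhere
start: at (3,2), heading up
1. strafe(left, 2) → at (1,2), heading up
2. turn(left) → at (1,2), heading left
no rival 2-sequence matches.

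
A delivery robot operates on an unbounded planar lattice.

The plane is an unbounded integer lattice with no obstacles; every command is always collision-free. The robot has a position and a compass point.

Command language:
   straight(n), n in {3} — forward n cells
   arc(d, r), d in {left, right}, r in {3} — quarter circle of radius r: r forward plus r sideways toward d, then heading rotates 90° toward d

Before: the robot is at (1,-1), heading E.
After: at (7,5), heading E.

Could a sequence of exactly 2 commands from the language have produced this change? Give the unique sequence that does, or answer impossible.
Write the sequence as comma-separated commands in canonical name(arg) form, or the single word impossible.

key: still facing E at the end — net rotation zero over 2 steps
begin: at (1,-1), heading E
t=1 arc(left, 3) ⇒ at (4,2), heading N
t=2 arc(right, 3) ⇒ at (7,5), heading E
uniquely the one of 9 2-step routes that fits.

arc(left, 3), arc(right, 3)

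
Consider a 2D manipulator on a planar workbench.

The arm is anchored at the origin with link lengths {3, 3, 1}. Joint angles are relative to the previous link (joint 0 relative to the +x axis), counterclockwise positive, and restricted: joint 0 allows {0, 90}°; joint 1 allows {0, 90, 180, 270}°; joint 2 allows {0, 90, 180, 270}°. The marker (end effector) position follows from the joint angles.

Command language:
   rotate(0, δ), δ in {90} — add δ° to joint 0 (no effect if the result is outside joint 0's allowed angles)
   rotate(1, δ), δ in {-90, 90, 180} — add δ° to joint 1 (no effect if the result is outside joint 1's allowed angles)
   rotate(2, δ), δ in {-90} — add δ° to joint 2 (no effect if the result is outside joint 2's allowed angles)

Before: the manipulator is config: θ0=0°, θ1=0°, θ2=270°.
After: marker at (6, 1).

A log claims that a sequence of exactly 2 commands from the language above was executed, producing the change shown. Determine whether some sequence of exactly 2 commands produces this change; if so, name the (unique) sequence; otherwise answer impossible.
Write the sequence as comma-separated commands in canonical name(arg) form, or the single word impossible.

rotate(2, -90), rotate(2, -90)

start: config: θ0=0°, θ1=0°, θ2=270°
1. rotate(2, -90) → config: θ0=0°, θ1=0°, θ2=180°
2. rotate(2, -90) → config: θ0=0°, θ1=0°, θ2=90°
uniquely the one of 25 2-step routes that fits.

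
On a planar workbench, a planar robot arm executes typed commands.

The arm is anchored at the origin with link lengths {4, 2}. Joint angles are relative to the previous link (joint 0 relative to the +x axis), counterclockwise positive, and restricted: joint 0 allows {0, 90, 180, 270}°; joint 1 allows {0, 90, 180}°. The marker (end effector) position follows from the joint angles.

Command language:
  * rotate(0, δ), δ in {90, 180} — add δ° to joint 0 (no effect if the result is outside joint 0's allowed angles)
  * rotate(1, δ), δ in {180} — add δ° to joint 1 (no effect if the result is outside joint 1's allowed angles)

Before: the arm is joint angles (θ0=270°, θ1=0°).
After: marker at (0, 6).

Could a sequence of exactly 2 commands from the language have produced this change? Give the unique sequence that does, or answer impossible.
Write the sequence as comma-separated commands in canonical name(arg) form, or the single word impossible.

start: joint angles (θ0=270°, θ1=0°)
[1] after rotate(0, 90): joint angles (θ0=0°, θ1=0°)
[2] after rotate(0, 90): joint angles (θ0=90°, θ1=0°)
no rival 2-sequence matches.

rotate(0, 90), rotate(0, 90)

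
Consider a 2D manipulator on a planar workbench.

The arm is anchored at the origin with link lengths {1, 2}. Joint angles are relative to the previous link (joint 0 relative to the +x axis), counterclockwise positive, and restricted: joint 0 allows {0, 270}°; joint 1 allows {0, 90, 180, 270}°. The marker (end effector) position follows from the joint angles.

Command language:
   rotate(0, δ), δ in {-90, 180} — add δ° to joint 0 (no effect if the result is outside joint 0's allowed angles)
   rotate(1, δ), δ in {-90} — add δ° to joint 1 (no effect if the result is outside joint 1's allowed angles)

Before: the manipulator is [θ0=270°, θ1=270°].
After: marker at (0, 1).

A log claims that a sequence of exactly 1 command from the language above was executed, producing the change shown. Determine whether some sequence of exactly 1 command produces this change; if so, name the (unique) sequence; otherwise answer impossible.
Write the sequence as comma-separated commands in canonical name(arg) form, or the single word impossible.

rotate(1, -90)

begin: [θ0=270°, θ1=270°]
1. rotate(1, -90) → [θ0=270°, θ1=180°]
uniquely the one of 3 1-step routes that fits.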